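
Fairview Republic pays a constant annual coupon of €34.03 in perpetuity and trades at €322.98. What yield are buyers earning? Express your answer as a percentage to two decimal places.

P = C/r ⇒ r = C/P = €34.03/€322.98 = 0.105363

10.54%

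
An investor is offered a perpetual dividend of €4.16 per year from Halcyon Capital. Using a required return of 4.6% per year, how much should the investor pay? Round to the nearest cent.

€90.43

Level perpetuity: PV = C / r = €4.16 / 0.046 = €90.43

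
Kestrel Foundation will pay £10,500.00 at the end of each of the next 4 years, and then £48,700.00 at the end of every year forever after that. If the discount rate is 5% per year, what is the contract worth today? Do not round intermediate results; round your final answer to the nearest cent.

£838544.69

PV of 4-year annuity: £10,500.00 × [1 − (1+0.05)^−4] / 0.05 = 37232.48029
Perpetuity value at year 4: £48,700.00 / 0.05 = 974000.00000
PV of perpetuity: 974000.00000 / (1+0.05)^4 = 801312.21045
Total PV = 37232.48029 + 801312.21045 = 838544.69074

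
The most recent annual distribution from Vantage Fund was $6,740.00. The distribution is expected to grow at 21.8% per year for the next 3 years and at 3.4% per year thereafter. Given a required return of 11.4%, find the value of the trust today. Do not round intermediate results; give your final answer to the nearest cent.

D_1 = 8209.32000
D_2 = 9998.95176
D_3 = 12178.72324
Terminal value at year 3: TV = D_3×(1+g_2)/(r−g_2) = 12592.79983/0.08 = 157409.99792
P_0 = D_1/(1+r)^1 + D_2/(1+r)^2 + D_3/(1+r)^3 + TV/(1+r)^3
    = 7369.22801 + 8057.19902 + 8809.39714 + 113861.45800 = 138097.28217

$138097.28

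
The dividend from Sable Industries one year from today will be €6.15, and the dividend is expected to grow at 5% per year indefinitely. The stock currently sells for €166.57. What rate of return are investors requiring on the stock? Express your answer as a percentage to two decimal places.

P = D₁/(r − g) ⇒ r = D₁/P + g = €6.1500/€166.57 + 0.05 = 0.036921 + 0.05 = 0.086921

8.69%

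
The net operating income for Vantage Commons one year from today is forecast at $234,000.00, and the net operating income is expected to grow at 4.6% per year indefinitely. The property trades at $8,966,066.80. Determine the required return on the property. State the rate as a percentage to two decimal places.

P = D₁/(r − g) ⇒ r = D₁/P + g = $234,000.0000/$8,966,066.80 + 0.046 = 0.026098 + 0.046 = 0.072098

7.21%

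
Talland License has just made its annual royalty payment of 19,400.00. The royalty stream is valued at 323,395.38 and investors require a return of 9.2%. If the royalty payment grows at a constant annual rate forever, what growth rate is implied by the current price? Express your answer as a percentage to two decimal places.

3.02%

P = D₀(1+g)/(r−g) ⇒ P(r−g) = D₀(1+g) ⇒ g(P+D₀) = P·r − D₀
g = (P·r − D₀)/(P + D₀) = (323,395.38×0.092 − 19,400.00) / (323,395.38 + 19,400.00) = 0.030200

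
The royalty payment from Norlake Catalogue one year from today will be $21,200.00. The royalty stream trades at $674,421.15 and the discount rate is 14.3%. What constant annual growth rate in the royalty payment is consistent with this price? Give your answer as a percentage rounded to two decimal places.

11.16%

P = D₁/(r−g) ⇒ g = r − D₁/P = 0.143 − $21,200.00/$674,421.15 = 0.111566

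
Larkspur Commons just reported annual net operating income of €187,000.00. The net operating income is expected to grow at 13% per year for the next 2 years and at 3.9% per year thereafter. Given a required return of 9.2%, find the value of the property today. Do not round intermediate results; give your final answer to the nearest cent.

D_1 = 211310.00000
D_2 = 238780.30000
Terminal value at year 2: TV = D_2×(1+g_2)/(r−g_2) = 248092.73170/0.053 = 4680994.93774
P_0 = D_1/(1+r)^1 + D_2/(1+r)^2 + TV/(1+r)^2
    = 193507.32601 + 200241.09743 + 3925481.13632 = 4319229.55975

€4319229.56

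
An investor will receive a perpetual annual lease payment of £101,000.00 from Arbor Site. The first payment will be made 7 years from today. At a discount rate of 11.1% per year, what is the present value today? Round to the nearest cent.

Value at end of year 6: C / r = £101,000.00 / 0.111 = £909,909.9099
Discount to today: PV = £909,909.9099 / (1 + 0.111)^6 = £909,909.9099 / 1.880548 = £483,853.67

£483853.67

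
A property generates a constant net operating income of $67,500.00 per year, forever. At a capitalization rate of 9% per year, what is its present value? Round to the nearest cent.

$750000.00

Level perpetuity: PV = C / r = $67,500.00 / 0.09 = $750,000.00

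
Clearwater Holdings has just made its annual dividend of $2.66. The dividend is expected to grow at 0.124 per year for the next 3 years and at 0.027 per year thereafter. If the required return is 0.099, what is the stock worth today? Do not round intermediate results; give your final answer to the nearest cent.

D_1 = 2.98984
D_2 = 3.36058
D_3 = 3.77729
Terminal value at year 3: TV = D_3×(1+g_2)/(r−g_2) = 3.87928/0.072 = 53.87887
P_0 = D_1/(1+r)^1 + D_2/(1+r)^2 + D_3/(1+r)^3 + TV/(1+r)^3
    = 2.72051 + 2.78240 + 2.84569 + 40.59060 = 48.93919

$48.94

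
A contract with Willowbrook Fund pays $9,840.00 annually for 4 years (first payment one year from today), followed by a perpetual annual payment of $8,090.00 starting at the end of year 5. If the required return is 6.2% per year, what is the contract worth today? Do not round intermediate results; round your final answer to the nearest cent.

PV of 4-year annuity: $9,840.00 × [1 − (1+0.062)^−4] / 0.062 = 33941.06594
Perpetuity value at year 4: $8,090.00 / 0.062 = 130483.87097
PV of perpetuity: 130483.87097 / (1+0.062)^4 = 102579.07184
Total PV = 33941.06594 + 102579.07184 = 136520.13778

$136520.14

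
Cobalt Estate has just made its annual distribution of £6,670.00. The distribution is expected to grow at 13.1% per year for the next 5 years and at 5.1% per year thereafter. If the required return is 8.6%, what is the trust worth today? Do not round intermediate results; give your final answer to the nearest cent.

D_1 = 7543.77000
D_2 = 8532.00387
D_3 = 9649.69638
D_4 = 10913.80660
D_5 = 12343.51527
Terminal value at year 5: TV = D_5×(1+g_2)/(r−g_2) = 12973.03455/0.035 = 370658.12988
P_0 = D_1/(1+r)^1 + D_2/(1+r)^2 + D_3/(1+r)^3 + D_4/(1+r)^4 + D_5/(1+r)^5 + TV/(1+r)^5
    = 6946.38122 + 7234.21469 + 7533.97497 + 7846.15625 + 8171.27322 + 245371.66165 = 283103.66200

£283103.66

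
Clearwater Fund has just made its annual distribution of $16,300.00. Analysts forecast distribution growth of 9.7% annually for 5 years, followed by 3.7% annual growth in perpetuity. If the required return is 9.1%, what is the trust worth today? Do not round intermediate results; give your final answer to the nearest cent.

$404577.45

D_1 = 17881.10000
D_2 = 19615.56670
D_3 = 21518.27667
D_4 = 23605.54951
D_5 = 25895.28781
Terminal value at year 5: TV = D_5×(1+g_2)/(r−g_2) = 26853.41346/0.054 = 497285.43441
P_0 = D_1/(1+r)^1 + D_2/(1+r)^2 + D_3/(1+r)^3 + D_4/(1+r)^4 + D_5/(1+r)^5 + TV/(1+r)^5
    = 16389.64253 + 16479.77805 + 16570.40928 + 16661.53894 + 16753.16976 + 321722.90825 = 404577.44681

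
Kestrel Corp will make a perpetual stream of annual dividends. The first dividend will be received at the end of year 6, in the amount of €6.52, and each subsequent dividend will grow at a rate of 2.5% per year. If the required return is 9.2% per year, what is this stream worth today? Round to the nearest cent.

€62.67

Value at end of year 5: C₁ / (r − g) = €6.52 / (0.092 − 0.025) = €97.3134
Discount to today: PV = €97.3134 / (1 + 0.092)^5 = €97.3134 / 1.552792 = €62.67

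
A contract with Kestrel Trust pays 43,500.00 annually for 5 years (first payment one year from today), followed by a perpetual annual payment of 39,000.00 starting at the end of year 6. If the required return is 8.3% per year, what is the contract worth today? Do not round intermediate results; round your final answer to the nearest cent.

487705.54

PV of 5-year annuity: 43,500.00 × [1 − (1+0.083)^−5] / 0.083 = 172318.21867
Perpetuity value at year 5: 39,000.00 / 0.083 = 469879.51807
PV of perpetuity: 469879.51807 / (1+0.083)^5 = 315387.32202
Total PV = 172318.21867 + 315387.32202 = 487705.54069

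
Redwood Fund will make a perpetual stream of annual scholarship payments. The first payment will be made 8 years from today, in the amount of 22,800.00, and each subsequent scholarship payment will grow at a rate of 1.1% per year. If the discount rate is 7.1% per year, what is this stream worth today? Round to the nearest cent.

Value at end of year 7: C₁ / (r − g) = 22,800.00 / (0.071 − 0.011) = 380,000.0000
Discount to today: PV = 380,000.0000 / (1 + 0.071)^7 = 380,000.0000 / 1.616316 = 235,102.53

235102.53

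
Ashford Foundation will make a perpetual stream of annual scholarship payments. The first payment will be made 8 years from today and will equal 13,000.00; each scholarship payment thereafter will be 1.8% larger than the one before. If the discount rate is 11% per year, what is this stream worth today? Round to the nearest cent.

68060.43

Value at end of year 7: C₁ / (r − g) = 13,000.00 / (0.11 − 0.018) = 141,304.3478
Discount to today: PV = 141,304.3478 / (1 + 0.11)^7 = 141,304.3478 / 2.076160 = 68,060.43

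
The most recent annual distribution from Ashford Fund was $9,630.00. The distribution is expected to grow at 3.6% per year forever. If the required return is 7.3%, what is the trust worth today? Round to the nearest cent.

D₁ = D₀ × (1 + g) = $9,630.00 × 1.036 = $9,976.6800
Growing perpetuity: P = D₁ / (r − g) = $9,976.6800 / (0.073 − 0.036) = $269,640.00

$269640.00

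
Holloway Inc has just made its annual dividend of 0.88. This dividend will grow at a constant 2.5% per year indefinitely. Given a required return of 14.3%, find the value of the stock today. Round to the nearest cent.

D₁ = D₀ × (1 + g) = 0.88 × 1.025 = 0.9020
Growing perpetuity: P = D₁ / (r − g) = 0.9020 / (0.143 − 0.025) = 7.64

7.64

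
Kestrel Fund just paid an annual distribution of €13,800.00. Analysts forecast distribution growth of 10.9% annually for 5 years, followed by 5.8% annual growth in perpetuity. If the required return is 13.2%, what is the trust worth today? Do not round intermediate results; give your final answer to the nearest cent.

€242963.21

D_1 = 15304.20000
D_2 = 16972.35780
D_3 = 18822.34480
D_4 = 20873.98038
D_5 = 23149.24425
Terminal value at year 5: TV = D_5×(1+g_2)/(r−g_2) = 24491.90041/0.074 = 330971.62718
P_0 = D_1/(1+r)^1 + D_2/(1+r)^2 + D_3/(1+r)^3 + D_4/(1+r)^4 + D_5/(1+r)^5 + TV/(1+r)^5
    = 13519.61131 + 13244.91956 + 12975.80900 + 12712.16624 + 12453.88018 + 178056.82739 = 242963.21367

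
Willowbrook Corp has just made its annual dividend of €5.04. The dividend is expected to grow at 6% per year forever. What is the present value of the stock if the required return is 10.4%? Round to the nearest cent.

D₁ = D₀ × (1 + g) = €5.04 × 1.06 = €5.3424
Growing perpetuity: P = D₁ / (r − g) = €5.3424 / (0.104 − 0.06) = €121.42

€121.42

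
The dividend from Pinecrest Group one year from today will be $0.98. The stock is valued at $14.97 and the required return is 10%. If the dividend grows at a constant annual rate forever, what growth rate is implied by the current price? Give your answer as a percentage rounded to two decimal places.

P = D₁/(r−g) ⇒ g = r − D₁/P = 0.1 − $0.98/$14.97 = 0.034536

3.45%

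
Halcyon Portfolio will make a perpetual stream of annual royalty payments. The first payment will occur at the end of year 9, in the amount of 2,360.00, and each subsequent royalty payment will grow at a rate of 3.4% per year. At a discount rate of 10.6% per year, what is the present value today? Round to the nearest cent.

Value at end of year 8: C₁ / (r − g) = 2,360.00 / (0.106 − 0.034) = 32,777.7778
Discount to today: PV = 32,777.7778 / (1 + 0.106)^8 = 32,777.7778 / 2.238933 = 14,639.91

14639.91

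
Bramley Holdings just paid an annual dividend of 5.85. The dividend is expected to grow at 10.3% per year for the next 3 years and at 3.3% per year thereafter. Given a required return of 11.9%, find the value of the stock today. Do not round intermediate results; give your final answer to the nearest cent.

84.35

D_1 = 6.45255
D_2 = 7.11716
D_3 = 7.85023
Terminal value at year 3: TV = D_3×(1+g_2)/(r−g_2) = 8.10929/0.086 = 94.29405
P_0 = D_1/(1+r)^1 + D_2/(1+r)^2 + D_3/(1+r)^3 + TV/(1+r)^3
    = 5.76635 + 5.68390 + 5.60263 + 67.29674 = 84.34963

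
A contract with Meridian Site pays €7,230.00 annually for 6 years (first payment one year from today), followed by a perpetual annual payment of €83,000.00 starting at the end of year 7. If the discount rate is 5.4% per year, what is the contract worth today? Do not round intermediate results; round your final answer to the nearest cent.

PV of 6-year annuity: €7,230.00 × [1 − (1+0.054)^−6] / 0.054 = 36232.45251
Perpetuity value at year 6: €83,000.00 / 0.054 = 1537037.03704
PV of perpetuity: 1537037.03704 / (1+0.054)^6 = 1121090.48677
Total PV = 36232.45251 + 1121090.48677 = 1157322.93928

€1157322.94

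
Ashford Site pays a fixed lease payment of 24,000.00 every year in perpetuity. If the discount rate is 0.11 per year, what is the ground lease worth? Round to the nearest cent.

218181.82

Level perpetuity: PV = C / r = 24,000.00 / 0.11 = 218,181.82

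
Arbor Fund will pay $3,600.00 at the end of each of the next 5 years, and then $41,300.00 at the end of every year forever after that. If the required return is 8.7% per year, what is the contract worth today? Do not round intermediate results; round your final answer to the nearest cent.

$326924.19

PV of 5-year annuity: $3,600.00 × [1 − (1+0.087)^−5] / 0.087 = 14112.42527
Perpetuity value at year 5: $41,300.00 / 0.087 = 474712.64368
PV of perpetuity: 474712.64368 / (1+0.087)^5 = 312811.76492
Total PV = 14112.42527 + 312811.76492 = 326924.19019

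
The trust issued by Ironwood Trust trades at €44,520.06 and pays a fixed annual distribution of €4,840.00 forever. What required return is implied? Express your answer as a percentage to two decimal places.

10.87%

P = C/r ⇒ r = C/P = €4,840.00/€44,520.06 = 0.108715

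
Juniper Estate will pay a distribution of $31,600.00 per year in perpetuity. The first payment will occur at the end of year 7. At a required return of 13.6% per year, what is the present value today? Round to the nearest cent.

$108113.07

Value at end of year 6: C / r = $31,600.00 / 0.136 = $232,352.9412
Discount to today: PV = $232,352.9412 / (1 + 0.136)^6 = $232,352.9412 / 2.149166 = $108,113.07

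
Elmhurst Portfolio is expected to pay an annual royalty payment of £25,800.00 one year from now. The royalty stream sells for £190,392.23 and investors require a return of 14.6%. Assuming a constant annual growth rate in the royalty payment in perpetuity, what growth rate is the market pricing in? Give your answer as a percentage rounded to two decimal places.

1.05%

P = D₁/(r−g) ⇒ g = r − D₁/P = 0.146 − £25,800.00/£190,392.23 = 0.010490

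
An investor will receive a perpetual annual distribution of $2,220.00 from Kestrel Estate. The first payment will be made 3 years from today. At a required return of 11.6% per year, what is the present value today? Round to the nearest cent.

$15366.20

Value at end of year 2: C / r = $2,220.00 / 0.116 = $19,137.9310
Discount to today: PV = $19,137.9310 / (1 + 0.116)^2 = $19,137.9310 / 1.245456 = $15,366.20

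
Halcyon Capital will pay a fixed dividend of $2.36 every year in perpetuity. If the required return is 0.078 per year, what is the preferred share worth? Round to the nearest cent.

Level perpetuity: PV = C / r = $2.36 / 0.078 = $30.26

$30.26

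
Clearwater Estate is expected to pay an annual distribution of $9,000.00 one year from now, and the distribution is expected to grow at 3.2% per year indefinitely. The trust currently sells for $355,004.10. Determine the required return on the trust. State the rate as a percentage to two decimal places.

5.74%

P = D₁/(r − g) ⇒ r = D₁/P + g = $9,000.0000/$355,004.10 + 0.032 = 0.025352 + 0.032 = 0.057352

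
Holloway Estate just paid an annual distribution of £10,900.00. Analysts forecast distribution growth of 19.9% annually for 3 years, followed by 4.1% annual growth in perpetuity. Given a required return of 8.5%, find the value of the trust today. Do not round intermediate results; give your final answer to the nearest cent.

£388076.42

D_1 = 13069.10000
D_2 = 15669.85090
D_3 = 18788.15123
Terminal value at year 3: TV = D_3×(1+g_2)/(r−g_2) = 19558.46543/0.044 = 444510.57794
P_0 = D_1/(1+r)^1 + D_2/(1+r)^2 + D_3/(1+r)^3 + TV/(1+r)^3
    = 12045.25346 + 13310.83769 + 14709.39575 + 348010.93131 = 388076.41821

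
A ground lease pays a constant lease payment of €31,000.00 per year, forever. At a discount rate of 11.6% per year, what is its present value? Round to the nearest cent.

€267241.38

Level perpetuity: PV = C / r = €31,000.00 / 0.116 = €267,241.38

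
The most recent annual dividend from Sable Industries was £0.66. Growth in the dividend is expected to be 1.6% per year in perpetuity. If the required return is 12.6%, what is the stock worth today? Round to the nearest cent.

£6.10

D₁ = D₀ × (1 + g) = £0.66 × 1.016 = £0.6706
Growing perpetuity: P = D₁ / (r − g) = £0.6706 / (0.126 − 0.016) = £6.10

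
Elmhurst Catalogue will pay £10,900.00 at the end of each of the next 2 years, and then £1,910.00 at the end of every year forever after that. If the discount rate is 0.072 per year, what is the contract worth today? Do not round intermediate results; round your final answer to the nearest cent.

PV of 2-year annuity: £10,900.00 × [1 − (1+0.072)^−2] / 0.072 = 19652.90154
Perpetuity value at year 2: £1,910.00 / 0.072 = 26527.77778
PV of perpetuity: 26527.77778 / (1+0.072)^2 = 23084.01246
Total PV = 19652.90154 + 23084.01246 = 42736.91400

£42736.91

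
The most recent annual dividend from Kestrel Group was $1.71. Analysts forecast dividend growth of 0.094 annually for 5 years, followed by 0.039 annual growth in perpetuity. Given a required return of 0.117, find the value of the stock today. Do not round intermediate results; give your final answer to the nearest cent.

$28.56

D_1 = 1.87074
D_2 = 2.04659
D_3 = 2.23897
D_4 = 2.44943
D_5 = 2.67968
Terminal value at year 5: TV = D_5×(1+g_2)/(r−g_2) = 2.78419/0.078 = 35.69469
P_0 = D_1/(1+r)^1 + D_2/(1+r)^2 + D_3/(1+r)^3 + D_4/(1+r)^4 + D_5/(1+r)^5 + TV/(1+r)^5
    = 1.67479 + 1.64030 + 1.60653 + 1.57345 + 1.54105 + 20.52758 = 28.56370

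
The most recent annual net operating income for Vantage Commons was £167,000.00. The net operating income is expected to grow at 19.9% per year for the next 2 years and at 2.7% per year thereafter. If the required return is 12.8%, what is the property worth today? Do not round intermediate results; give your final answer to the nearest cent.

D_1 = 200233.00000
D_2 = 240079.36700
Terminal value at year 2: TV = D_2×(1+g_2)/(r−g_2) = 246561.50991/0.101 = 2441203.06841
P_0 = D_1/(1+r)^1 + D_2/(1+r)^2 + TV/(1+r)^2
    = 177511.52482 + 188684.67931 + 1918605.60052 = 2284801.80465

£2284801.80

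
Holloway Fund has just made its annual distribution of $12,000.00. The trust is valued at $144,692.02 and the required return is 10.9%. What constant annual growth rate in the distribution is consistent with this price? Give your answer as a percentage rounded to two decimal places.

2.41%

P = D₀(1+g)/(r−g) ⇒ P(r−g) = D₀(1+g) ⇒ g(P+D₀) = P·r − D₀
g = (P·r − D₀)/(P + D₀) = ($144,692.02×0.109 − $12,000.00) / ($144,692.02 + $12,000.00) = 0.024069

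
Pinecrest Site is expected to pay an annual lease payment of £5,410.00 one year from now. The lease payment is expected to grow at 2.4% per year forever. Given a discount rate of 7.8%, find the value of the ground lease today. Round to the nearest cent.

Growing perpetuity: P = D₁ / (r − g) = £5,410.0000 / (0.078 − 0.024) = £100,185.19

£100185.19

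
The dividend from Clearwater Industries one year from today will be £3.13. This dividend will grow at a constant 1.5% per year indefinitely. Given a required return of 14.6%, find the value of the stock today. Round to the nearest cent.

Growing perpetuity: P = D₁ / (r − g) = £3.1300 / (0.146 − 0.015) = £23.89

£23.89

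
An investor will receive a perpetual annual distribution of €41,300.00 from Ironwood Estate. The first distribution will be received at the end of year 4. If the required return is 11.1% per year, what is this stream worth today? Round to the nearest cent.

€271321.93

Value at end of year 3: C / r = €41,300.00 / 0.111 = €372,072.0721
Discount to today: PV = €372,072.0721 / (1 + 0.111)^3 = €372,072.0721 / 1.371331 = €271,321.93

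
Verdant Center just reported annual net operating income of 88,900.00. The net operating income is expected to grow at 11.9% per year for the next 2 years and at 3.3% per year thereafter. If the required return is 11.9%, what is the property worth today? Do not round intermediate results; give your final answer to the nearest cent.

1245633.72

D_1 = 99479.10000
D_2 = 111317.11290
Terminal value at year 2: TV = D_2×(1+g_2)/(r−g_2) = 114990.57763/0.086 = 1337099.73983
P_0 = D_1/(1+r)^1 + D_2/(1+r)^2 + TV/(1+r)^2
    = 88900.00000 + 88900.00000 + 1067833.72093 = 1245633.72093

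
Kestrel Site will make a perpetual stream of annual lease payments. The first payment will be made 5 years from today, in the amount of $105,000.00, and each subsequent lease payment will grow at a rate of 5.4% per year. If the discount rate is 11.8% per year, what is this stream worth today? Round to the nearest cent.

Value at end of year 4: C₁ / (r − g) = $105,000.00 / (0.118 − 0.054) = $1,640,625.0000
Discount to today: PV = $1,640,625.0000 / (1 + 0.118)^4 = $1,640,625.0000 / 1.562310 = $1,050,127.69

$1050127.69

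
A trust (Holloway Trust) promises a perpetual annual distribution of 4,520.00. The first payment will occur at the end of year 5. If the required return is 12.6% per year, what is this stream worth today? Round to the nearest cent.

22315.90

Value at end of year 4: C / r = 4,520.00 / 0.126 = 35,873.0159
Discount to today: PV = 35,873.0159 / (1 + 0.126)^4 = 35,873.0159 / 1.607510 = 22,315.90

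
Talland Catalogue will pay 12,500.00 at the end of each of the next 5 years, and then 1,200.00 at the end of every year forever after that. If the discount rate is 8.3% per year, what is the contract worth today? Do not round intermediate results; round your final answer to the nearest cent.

59220.95

PV of 5-year annuity: 12,500.00 × [1 − (1+0.083)^−5] / 0.083 = 49516.72950
Perpetuity value at year 5: 1,200.00 / 0.083 = 14457.83133
PV of perpetuity: 14457.83133 / (1+0.083)^5 = 9704.22529
Total PV = 49516.72950 + 9704.22529 = 59220.95480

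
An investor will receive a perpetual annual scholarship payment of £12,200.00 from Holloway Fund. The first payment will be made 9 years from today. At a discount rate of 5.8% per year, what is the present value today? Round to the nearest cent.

Value at end of year 8: C / r = £12,200.00 / 0.058 = £210,344.8276
Discount to today: PV = £210,344.8276 / (1 + 0.058)^8 = £210,344.8276 / 1.569948 = £133,982.01

£133982.01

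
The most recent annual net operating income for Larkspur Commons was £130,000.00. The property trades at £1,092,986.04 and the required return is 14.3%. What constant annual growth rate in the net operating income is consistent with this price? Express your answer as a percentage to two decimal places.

2.15%

P = D₀(1+g)/(r−g) ⇒ P(r−g) = D₀(1+g) ⇒ g(P+D₀) = P·r − D₀
g = (P·r − D₀)/(P + D₀) = (£1,092,986.04×0.143 − £130,000.00) / (£1,092,986.04 + £130,000.00) = 0.021502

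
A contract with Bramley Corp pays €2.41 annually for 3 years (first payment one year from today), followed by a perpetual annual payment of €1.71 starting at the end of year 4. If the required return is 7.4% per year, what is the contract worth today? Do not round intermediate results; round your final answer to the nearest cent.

PV of 3-year annuity: €2.41 × [1 − (1+0.074)^−3] / 0.074 = 6.27866
Perpetuity value at year 3: €1.71 / 0.074 = 23.10811
PV of perpetuity: 23.10811 / (1+0.074)^3 = 18.65312
Total PV = 6.27866 + 18.65312 = 24.93179

€24.93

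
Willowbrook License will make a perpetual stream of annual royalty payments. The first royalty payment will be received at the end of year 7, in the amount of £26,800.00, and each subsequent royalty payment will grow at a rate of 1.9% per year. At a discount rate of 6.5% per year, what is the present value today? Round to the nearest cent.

£399281.62

Value at end of year 6: C₁ / (r − g) = £26,800.00 / (0.065 − 0.019) = £582,608.6957
Discount to today: PV = £582,608.6957 / (1 + 0.065)^6 = £582,608.6957 / 1.459142 = £399,281.62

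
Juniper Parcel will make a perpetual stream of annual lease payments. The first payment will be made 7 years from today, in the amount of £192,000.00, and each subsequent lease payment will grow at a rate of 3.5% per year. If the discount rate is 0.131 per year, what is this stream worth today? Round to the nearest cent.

£955552.09

Value at end of year 6: C₁ / (r − g) = £192,000.00 / (0.131 − 0.035) = £2,000,000.0000
Discount to today: PV = £2,000,000.0000 / (1 + 0.131)^6 = £2,000,000.0000 / 2.093031 = £955,552.09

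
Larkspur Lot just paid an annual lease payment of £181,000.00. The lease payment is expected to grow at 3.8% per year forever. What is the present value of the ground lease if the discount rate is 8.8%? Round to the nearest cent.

£3757560.00

D₁ = D₀ × (1 + g) = £181,000.00 × 1.038 = £187,878.0000
Growing perpetuity: P = D₁ / (r − g) = £187,878.0000 / (0.088 − 0.038) = £3,757,560.00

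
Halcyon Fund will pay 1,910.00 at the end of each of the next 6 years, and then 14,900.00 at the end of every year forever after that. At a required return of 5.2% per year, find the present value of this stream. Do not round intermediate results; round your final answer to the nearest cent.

PV of 6-year annuity: 1,910.00 × [1 − (1+0.052)^−6] / 0.052 = 9632.87242
Perpetuity value at year 6: 14,900.00 / 0.052 = 286538.46154
PV of perpetuity: 286538.46154 / (1+0.052)^6 = 211391.96992
Total PV = 9632.87242 + 211391.96992 = 221024.84233

221024.84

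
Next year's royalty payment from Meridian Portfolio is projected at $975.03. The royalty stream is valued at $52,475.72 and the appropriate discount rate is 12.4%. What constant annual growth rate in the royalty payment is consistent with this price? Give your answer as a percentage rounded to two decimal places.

10.54%

P = D₁/(r−g) ⇒ g = r − D₁/P = 0.124 − $975.03/$52,475.72 = 0.105419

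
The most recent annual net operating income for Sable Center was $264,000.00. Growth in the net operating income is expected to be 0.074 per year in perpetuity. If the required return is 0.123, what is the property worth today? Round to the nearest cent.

$5786448.98

D₁ = D₀ × (1 + g) = $264,000.00 × 1.074 = $283,536.0000
Growing perpetuity: P = D₁ / (r − g) = $283,536.0000 / (0.123 − 0.074) = $5,786,448.98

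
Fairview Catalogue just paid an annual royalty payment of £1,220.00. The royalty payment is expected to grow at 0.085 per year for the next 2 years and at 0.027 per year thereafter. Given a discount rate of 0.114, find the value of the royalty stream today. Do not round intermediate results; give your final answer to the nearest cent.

D_1 = 1323.70000
D_2 = 1436.21450
Terminal value at year 2: TV = D_2×(1+g_2)/(r−g_2) = 1474.99229/0.087 = 16953.93439
P_0 = D_1/(1+r)^1 + D_2/(1+r)^2 + TV/(1+r)^2
    = 1188.24057 + 1157.30792 + 13661.55442 = 16007.10291

£16007.10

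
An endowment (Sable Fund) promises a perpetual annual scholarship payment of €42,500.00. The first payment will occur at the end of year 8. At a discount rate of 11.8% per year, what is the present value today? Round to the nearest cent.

€164973.54

Value at end of year 7: C / r = €42,500.00 / 0.118 = €360,169.4915
Discount to today: PV = €360,169.4915 / (1 + 0.118)^7 = €360,169.4915 / 2.183195 = €164,973.54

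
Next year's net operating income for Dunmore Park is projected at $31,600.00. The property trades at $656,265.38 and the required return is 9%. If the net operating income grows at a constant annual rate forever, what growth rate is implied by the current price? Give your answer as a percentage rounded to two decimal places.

P = D₁/(r−g) ⇒ g = r − D₁/P = 0.09 − $31,600.00/$656,265.38 = 0.041849

4.18%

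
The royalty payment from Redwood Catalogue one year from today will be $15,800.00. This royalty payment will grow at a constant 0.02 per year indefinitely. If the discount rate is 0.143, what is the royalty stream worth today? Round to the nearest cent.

Growing perpetuity: P = D₁ / (r − g) = $15,800.0000 / (0.143 − 0.02) = $128,455.28

$128455.28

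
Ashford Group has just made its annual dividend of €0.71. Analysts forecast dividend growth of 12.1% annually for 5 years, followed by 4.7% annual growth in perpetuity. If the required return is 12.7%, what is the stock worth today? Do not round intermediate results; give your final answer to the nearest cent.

D_1 = 0.79591
D_2 = 0.89222
D_3 = 1.00017
D_4 = 1.12119
D_5 = 1.25686
Terminal value at year 5: TV = D_5×(1+g_2)/(r−g_2) = 1.31593/0.08 = 16.44914
P_0 = D_1/(1+r)^1 + D_2/(1+r)^2 + D_3/(1+r)^3 + D_4/(1+r)^4 + D_5/(1+r)^5 + TV/(1+r)^5
    = 0.70622 + 0.70246 + 0.69872 + 0.69500 + 0.69130 + 9.04739 = 12.54110

€12.54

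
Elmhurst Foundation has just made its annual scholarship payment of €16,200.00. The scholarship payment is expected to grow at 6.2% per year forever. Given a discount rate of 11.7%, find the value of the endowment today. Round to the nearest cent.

D₁ = D₀ × (1 + g) = €16,200.00 × 1.062 = €17,204.4000
Growing perpetuity: P = D₁ / (r − g) = €17,204.4000 / (0.117 − 0.062) = €312,807.27

€312807.27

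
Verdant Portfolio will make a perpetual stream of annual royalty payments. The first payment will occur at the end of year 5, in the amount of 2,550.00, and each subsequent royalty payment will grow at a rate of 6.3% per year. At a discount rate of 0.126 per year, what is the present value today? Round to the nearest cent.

25179.44

Value at end of year 4: C₁ / (r − g) = 2,550.00 / (0.126 − 0.063) = 40,476.1905
Discount to today: PV = 40,476.1905 / (1 + 0.126)^4 = 40,476.1905 / 1.607510 = 25,179.44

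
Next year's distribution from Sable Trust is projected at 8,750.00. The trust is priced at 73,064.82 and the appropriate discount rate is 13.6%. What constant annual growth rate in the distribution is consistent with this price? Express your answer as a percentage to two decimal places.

P = D₁/(r−g) ⇒ g = r − D₁/P = 0.136 − 8,750.00/73,064.82 = 0.016243

1.62%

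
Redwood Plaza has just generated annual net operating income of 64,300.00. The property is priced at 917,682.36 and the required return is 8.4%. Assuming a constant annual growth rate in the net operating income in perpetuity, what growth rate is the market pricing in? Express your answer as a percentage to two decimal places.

1.30%

P = D₀(1+g)/(r−g) ⇒ P(r−g) = D₀(1+g) ⇒ g(P+D₀) = P·r − D₀
g = (P·r − D₀)/(P + D₀) = (917,682.36×0.084 − 64,300.00) / (917,682.36 + 64,300.00) = 0.013020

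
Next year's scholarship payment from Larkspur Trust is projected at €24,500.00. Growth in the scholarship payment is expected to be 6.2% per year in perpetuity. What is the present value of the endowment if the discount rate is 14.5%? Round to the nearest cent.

Growing perpetuity: P = D₁ / (r − g) = €24,500.0000 / (0.145 − 0.062) = €295,180.72

€295180.72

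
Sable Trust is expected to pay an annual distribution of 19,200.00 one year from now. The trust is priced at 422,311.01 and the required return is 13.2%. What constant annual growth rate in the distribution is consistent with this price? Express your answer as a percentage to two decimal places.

P = D₁/(r−g) ⇒ g = r − D₁/P = 0.132 − 19,200.00/422,311.01 = 0.086536

8.65%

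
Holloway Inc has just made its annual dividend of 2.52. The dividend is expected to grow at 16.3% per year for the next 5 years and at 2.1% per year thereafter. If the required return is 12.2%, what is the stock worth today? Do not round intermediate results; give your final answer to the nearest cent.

D_1 = 2.93076
D_2 = 3.40847
D_3 = 3.96406
D_4 = 4.61020
D_5 = 5.36166
Terminal value at year 5: TV = D_5×(1+g_2)/(r−g_2) = 5.47425/0.101 = 54.20052
P_0 = D_1/(1+r)^1 + D_2/(1+r)^2 + D_3/(1+r)^3 + D_4/(1+r)^4 + D_5/(1+r)^5 + TV/(1+r)^5
    = 2.61209 + 2.70754 + 2.80647 + 2.90903 + 3.01533 + 30.48170 = 44.53216

44.53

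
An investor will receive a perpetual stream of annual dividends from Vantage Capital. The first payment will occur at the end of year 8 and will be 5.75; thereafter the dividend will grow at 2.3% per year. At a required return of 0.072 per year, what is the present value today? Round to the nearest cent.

Value at end of year 7: C₁ / (r − g) = 5.75 / (0.072 − 0.023) = 117.3469
Discount to today: PV = 117.3469 / (1 + 0.072)^7 = 117.3469 / 1.626910 = 72.13

72.13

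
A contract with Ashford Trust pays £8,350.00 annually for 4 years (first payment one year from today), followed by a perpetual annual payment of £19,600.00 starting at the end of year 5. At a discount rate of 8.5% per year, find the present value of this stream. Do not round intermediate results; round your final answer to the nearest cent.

£193737.77

PV of 4-year annuity: £8,350.00 × [1 − (1+0.085)^−4] / 0.085 = 27351.23207
Perpetuity value at year 4: £19,600.00 / 0.085 = 230588.23529
PV of perpetuity: 230588.23529 / (1+0.085)^4 = 166386.54084
Total PV = 27351.23207 + 166386.54084 = 193737.77292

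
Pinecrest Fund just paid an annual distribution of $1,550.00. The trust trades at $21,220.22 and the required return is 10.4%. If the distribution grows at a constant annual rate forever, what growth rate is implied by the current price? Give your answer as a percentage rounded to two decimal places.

P = D₀(1+g)/(r−g) ⇒ P(r−g) = D₀(1+g) ⇒ g(P+D₀) = P·r − D₀
g = (P·r − D₀)/(P + D₀) = ($21,220.22×0.104 − $1,550.00) / ($21,220.22 + $1,550.00) = 0.028849

2.88%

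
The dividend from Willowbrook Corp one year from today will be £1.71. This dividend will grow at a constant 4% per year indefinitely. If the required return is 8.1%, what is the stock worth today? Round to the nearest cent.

Growing perpetuity: P = D₁ / (r − g) = £1.7100 / (0.081 − 0.04) = £41.71

£41.71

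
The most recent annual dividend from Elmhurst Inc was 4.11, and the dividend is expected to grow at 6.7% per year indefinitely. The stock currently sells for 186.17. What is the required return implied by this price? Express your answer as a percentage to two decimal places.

9.06%

D₁ = 4.11 × 1.067 = 4.3854
P = D₁/(r − g) ⇒ r = D₁/P + g = 4.3854/186.17 + 0.067 = 0.023556 + 0.067 = 0.090556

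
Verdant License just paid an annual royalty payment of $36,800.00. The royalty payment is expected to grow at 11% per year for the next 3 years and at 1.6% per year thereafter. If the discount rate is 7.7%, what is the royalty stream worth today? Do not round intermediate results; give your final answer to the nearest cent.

$788321.71

D_1 = 40848.00000
D_2 = 45341.28000
D_3 = 50328.82080
Terminal value at year 3: TV = D_3×(1+g_2)/(r−g_2) = 51134.08193/0.061 = 838263.63824
P_0 = D_1/(1+r)^1 + D_2/(1+r)^2 + D_3/(1+r)^3 + TV/(1+r)^3
    = 37927.57660 + 39089.70290 + 40287.43753 + 671016.99236 = 788321.70940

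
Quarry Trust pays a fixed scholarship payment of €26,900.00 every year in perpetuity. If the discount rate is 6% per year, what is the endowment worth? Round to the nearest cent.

€448333.33

Level perpetuity: PV = C / r = €26,900.00 / 0.06 = €448,333.33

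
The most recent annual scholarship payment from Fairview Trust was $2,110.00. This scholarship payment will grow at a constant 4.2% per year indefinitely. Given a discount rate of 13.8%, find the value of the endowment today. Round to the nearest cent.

$22902.29

D₁ = D₀ × (1 + g) = $2,110.00 × 1.042 = $2,198.6200
Growing perpetuity: P = D₁ / (r − g) = $2,198.6200 / (0.138 − 0.042) = $22,902.29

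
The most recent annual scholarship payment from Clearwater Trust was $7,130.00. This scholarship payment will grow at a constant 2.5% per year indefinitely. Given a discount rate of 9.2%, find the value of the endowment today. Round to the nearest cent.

$109078.36

D₁ = D₀ × (1 + g) = $7,130.00 × 1.025 = $7,308.2500
Growing perpetuity: P = D₁ / (r − g) = $7,308.2500 / (0.092 − 0.025) = $109,078.36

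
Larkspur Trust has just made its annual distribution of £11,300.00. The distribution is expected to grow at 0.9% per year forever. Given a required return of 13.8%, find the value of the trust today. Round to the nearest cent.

£88385.27

D₁ = D₀ × (1 + g) = £11,300.00 × 1.009 = £11,401.7000
Growing perpetuity: P = D₁ / (r − g) = £11,401.7000 / (0.138 − 0.009) = £88,385.27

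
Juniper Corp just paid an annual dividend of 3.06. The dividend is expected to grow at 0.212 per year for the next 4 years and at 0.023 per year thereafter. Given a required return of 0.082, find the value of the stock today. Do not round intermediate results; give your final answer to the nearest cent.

D_1 = 3.70872
D_2 = 4.49497
D_3 = 5.44790
D_4 = 6.60286
Terminal value at year 4: TV = D_4×(1+g_2)/(r−g_2) = 6.75472/0.059 = 114.48683
P_0 = D_1/(1+r)^1 + D_2/(1+r)^2 + D_3/(1+r)^3 + D_4/(1+r)^4 + TV/(1+r)^4
    = 3.42765 + 3.83948 + 4.30078 + 4.81751 + 83.53077 = 99.91620

99.92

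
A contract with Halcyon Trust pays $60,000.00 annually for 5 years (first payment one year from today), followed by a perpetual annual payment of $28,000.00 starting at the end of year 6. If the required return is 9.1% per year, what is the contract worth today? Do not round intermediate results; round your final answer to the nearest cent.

PV of 5-year annuity: $60,000.00 × [1 − (1+0.091)^−5] / 0.091 = 232774.78837
Perpetuity value at year 5: $28,000.00 / 0.091 = 307692.30769
PV of perpetuity: 307692.30769 / (1+0.091)^5 = 199064.07312
Total PV = 232774.78837 + 199064.07312 = 431838.86149

$431838.86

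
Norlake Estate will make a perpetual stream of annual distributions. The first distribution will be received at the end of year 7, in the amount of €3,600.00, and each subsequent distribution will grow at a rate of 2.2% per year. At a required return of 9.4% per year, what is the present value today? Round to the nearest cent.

€29165.27

Value at end of year 6: C₁ / (r − g) = €3,600.00 / (0.094 − 0.022) = €50,000.0000
Discount to today: PV = €50,000.0000 / (1 + 0.094)^6 = €50,000.0000 / 1.714368 = €29,165.27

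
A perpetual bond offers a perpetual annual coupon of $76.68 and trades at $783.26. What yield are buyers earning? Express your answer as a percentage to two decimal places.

9.79%

P = C/r ⇒ r = C/P = $76.68/$783.26 = 0.097899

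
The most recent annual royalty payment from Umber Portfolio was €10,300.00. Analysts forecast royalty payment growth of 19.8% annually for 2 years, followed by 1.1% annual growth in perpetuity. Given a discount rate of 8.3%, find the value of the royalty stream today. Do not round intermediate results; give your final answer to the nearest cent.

€200972.58

D_1 = 12339.40000
D_2 = 14782.60120
Terminal value at year 2: TV = D_2×(1+g_2)/(r−g_2) = 14945.20981/0.072 = 207572.35852
P_0 = D_1/(1+r)^1 + D_2/(1+r)^2 + TV/(1+r)^2
    = 11393.72114 + 12603.58073 + 176975.27943 = 200972.58131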